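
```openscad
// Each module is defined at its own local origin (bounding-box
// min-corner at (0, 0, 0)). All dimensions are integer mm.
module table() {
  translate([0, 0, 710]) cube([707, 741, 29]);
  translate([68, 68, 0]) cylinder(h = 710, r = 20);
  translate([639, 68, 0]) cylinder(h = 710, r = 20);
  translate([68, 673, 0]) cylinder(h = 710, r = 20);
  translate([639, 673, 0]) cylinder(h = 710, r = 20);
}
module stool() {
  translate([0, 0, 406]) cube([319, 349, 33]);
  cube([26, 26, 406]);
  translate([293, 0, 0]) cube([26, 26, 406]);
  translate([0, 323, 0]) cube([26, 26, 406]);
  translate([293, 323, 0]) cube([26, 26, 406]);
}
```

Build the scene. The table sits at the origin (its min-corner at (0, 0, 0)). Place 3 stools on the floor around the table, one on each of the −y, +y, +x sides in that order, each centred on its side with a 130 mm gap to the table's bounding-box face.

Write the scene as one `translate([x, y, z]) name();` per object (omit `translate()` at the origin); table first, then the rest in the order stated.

table();
translate([194, -479, 0]) stool();
translate([194, 871, 0]) stool();
translate([837, 196, 0]) stool();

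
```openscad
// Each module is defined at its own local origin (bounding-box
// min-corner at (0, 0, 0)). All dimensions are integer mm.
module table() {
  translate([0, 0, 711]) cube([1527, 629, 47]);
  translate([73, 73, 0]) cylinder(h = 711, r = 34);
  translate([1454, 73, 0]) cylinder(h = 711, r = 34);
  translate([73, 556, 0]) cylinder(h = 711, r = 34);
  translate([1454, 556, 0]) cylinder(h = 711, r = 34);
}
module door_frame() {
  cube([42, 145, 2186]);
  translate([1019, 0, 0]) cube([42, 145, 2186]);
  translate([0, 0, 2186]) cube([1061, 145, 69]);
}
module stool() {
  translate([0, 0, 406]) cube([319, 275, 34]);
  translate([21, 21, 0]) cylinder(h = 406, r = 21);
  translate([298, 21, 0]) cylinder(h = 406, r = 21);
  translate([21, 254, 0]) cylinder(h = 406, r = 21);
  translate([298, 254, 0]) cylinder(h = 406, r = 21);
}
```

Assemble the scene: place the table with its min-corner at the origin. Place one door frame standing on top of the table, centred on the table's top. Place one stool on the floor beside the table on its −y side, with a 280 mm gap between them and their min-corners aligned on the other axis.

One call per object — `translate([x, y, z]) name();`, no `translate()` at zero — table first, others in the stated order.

table();
translate([233, 242, 758]) door_frame();
translate([0, -555, 0]) stool();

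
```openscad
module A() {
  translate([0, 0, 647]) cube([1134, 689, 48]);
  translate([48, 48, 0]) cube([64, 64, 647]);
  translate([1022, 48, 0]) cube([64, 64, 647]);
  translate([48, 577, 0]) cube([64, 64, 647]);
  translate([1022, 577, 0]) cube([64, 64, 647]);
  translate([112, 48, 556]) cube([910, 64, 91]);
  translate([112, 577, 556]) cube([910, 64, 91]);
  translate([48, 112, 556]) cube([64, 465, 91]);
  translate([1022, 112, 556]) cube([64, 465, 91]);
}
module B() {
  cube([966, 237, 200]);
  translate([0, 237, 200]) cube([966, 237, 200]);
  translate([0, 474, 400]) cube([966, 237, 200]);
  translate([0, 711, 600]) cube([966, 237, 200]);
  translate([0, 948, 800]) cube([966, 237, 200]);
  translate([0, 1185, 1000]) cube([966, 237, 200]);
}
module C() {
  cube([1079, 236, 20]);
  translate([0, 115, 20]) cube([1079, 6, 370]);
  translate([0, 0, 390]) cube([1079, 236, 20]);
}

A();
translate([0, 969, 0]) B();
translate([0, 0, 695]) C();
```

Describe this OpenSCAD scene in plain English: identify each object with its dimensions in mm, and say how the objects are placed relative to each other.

A is a rectangular dining table. The top is 1134×689×48 mm with its upper surface at z = 695 mm. It stands on four 64×64 mm square legs, each inset 48 mm from the nearest pair of top edges, running from the floor to the underside of the top. Four apron rails, 64 mm thick and 91 mm tall, run between adjacent legs with their top edges flush with the underside of the top and their outer faces flush with the legs' outer faces.

B is a straight staircase of 6 solid steps. Each step is 966 mm wide (x), 237 mm deep (y, the going) and 200 mm tall (the rise). The first step rests on the floor; each subsequent step sits one going further in +y and one rise higher in +z, directly behind and above the previous step with no overlap.

C is an I-beam lying along x, 1079 mm long. Overall section height 410 mm. Two flanges 236 mm wide (y) and 20 mm thick, one on the floor and one at the top; a web 6 mm thick runs between them, centred on the flange width.

The staircase is on the floor beside the table on its +y side. The I-beam is on top of the table.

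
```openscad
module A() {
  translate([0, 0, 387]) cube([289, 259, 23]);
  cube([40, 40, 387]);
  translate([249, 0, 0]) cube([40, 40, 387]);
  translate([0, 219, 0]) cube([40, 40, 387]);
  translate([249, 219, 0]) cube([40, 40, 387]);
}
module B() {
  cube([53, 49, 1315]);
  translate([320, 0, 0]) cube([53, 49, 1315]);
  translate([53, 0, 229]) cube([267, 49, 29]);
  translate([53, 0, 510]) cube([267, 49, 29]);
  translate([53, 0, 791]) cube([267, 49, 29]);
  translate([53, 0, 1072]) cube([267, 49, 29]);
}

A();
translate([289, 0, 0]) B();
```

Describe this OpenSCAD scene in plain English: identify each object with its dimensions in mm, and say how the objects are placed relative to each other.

A is a simple wooden stool: a rectangular seat 289 mm (x) by 259 mm (y), 23 mm thick, top face at z = 410 mm, on four square legs, each 40×40 mm in cross-section. The legs rest on z = 0, each flush with a corner of the seat.

B is a straight ladder. Two 53×49 mm vertical rails, 1315 mm tall, stand 373 mm apart (outside-to-outside) with their front faces coplanar on the −y side. 4 rungs, each 49 mm deep and 29 mm tall, span between the inner faces of the rails, front faces flush with the rails. The lowest rung's underside is at z = 229 mm and rungs are spaced 281 mm apart (underside to underside).

The ladder is against the stool's +x side, with their −y faces flush.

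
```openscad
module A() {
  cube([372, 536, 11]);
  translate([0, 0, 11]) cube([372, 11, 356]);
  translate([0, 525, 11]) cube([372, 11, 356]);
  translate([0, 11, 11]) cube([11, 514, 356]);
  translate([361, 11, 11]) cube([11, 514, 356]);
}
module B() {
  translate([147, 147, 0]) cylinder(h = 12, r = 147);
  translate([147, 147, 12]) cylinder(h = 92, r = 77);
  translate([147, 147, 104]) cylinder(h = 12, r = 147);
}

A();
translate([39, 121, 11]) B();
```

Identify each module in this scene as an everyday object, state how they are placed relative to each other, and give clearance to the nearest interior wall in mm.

Clearances: x = 28, y = 110; minimum 28 mm.

A is an open box. B is a spool. The spool sits inside the open box, centred. The clearance to the nearest interior wall is 28 mm.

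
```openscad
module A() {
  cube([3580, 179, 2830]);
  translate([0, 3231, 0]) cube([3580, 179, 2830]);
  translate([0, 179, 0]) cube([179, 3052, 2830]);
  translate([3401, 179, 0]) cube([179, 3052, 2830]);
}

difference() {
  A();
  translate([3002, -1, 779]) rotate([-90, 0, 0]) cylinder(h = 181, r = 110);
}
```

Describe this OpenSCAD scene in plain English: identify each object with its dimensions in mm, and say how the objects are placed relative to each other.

A is a box-shaped house frame (walls only): outside footprint 3580×3410 mm, wall height 2830 mm, wall thickness 179 mm. The two y-facing walls run the full x-width; the two x-facing walls fit between the inner faces of the y-facing walls.

The house frame has a circular hole of radius 110 mm through its front wall, centred at (x = 3002, z = 779).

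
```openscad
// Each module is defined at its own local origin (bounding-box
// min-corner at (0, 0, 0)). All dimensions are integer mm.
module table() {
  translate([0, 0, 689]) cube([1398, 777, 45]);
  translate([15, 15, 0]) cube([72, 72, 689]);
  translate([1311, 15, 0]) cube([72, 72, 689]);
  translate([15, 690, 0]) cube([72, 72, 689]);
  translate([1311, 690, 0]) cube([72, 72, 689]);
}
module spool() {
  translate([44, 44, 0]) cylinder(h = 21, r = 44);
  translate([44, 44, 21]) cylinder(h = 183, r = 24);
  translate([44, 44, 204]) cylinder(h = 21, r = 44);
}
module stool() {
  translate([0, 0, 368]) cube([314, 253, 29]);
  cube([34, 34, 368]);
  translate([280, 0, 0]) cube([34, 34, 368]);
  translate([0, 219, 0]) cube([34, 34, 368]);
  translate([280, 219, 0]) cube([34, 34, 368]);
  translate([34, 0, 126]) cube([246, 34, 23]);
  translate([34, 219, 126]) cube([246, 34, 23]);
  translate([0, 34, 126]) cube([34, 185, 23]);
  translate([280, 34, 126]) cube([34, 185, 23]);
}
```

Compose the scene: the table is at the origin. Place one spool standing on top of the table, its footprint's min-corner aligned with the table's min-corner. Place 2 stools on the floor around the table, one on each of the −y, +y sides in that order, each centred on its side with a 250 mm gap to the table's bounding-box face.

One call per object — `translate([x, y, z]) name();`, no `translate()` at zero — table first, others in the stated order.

table();
translate([0, 0, 734]) spool();
translate([542, -503, 0]) stool();
translate([542, 1027, 0]) stool();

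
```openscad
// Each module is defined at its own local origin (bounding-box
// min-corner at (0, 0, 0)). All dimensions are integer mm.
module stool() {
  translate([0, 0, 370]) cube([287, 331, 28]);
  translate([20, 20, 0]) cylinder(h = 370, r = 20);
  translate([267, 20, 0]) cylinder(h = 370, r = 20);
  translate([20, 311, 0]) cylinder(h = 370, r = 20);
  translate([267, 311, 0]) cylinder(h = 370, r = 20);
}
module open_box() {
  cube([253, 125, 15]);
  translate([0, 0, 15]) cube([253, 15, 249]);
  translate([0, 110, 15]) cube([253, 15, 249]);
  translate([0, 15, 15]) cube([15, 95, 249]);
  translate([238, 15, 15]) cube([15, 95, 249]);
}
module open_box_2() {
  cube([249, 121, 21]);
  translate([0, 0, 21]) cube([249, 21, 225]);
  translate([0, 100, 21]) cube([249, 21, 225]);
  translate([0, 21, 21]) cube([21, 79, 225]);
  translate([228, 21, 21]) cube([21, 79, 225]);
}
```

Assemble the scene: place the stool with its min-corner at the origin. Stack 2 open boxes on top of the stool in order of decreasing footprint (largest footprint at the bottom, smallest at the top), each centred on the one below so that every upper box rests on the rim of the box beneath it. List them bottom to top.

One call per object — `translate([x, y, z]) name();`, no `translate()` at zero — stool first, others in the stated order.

stool();
translate([17, 103, 398]) open_box();
translate([19, 105, 662]) open_box_2();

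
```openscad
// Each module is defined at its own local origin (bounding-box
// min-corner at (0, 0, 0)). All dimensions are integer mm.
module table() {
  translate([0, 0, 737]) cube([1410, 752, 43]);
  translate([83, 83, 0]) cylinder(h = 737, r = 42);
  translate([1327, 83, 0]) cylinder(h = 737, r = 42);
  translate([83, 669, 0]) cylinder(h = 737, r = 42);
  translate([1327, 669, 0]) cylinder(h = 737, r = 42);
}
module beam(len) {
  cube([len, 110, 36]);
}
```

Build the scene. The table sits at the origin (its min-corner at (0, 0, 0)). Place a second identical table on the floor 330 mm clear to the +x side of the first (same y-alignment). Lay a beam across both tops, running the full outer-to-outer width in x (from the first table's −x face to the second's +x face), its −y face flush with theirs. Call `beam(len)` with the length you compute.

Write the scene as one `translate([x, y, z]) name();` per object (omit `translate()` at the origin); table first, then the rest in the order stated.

table();
translate([1740, 0, 0]) table();
translate([0, 0, 780]) beam(3150);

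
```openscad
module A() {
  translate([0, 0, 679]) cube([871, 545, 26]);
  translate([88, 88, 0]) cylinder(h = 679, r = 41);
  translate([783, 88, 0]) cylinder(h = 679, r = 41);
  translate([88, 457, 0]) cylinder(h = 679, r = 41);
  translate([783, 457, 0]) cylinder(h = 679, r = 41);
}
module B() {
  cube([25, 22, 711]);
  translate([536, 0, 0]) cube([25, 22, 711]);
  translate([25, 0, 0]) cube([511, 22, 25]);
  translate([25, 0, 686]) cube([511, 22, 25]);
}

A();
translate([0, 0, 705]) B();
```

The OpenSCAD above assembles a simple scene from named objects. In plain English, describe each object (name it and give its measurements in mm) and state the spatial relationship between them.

A is a table: top 871 mm (x) × 545 mm (y), 26 mm thick, upper face at z = 705 mm, on four round legs of 82 mm diameter, each leg's bounding box inset 47 mm from the nearest pair of top edges, running from z = 0 to the bottom of the top.

B is a rectangular picture frame lying in the x–z plane (depth along y). The opening is 511 mm wide (x) by 661 mm tall (z), surrounded by a border 25 mm wide on all four sides. The frame is 22 mm deep and is made of two full-height vertical stiles with two horizontal rails fitted between them.

The picture frame is on top of the table.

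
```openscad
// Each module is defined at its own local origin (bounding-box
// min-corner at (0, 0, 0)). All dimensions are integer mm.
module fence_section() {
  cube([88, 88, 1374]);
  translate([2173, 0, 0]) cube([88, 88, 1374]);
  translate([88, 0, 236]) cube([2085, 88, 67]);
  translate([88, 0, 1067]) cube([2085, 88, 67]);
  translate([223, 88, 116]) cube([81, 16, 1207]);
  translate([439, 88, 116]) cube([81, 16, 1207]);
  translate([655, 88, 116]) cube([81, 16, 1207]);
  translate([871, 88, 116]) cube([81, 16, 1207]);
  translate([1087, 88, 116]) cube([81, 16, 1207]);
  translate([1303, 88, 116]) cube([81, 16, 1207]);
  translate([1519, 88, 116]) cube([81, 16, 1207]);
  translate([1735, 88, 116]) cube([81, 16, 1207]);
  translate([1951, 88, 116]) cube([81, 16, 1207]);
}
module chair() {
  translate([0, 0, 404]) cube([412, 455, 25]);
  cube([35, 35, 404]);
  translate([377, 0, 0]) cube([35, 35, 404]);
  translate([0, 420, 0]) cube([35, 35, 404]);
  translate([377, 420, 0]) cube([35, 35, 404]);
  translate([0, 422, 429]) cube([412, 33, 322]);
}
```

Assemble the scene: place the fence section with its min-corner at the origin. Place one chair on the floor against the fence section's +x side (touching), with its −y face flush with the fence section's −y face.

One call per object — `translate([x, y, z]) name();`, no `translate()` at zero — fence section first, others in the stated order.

fence_section();
translate([2261, 0, 0]) chair();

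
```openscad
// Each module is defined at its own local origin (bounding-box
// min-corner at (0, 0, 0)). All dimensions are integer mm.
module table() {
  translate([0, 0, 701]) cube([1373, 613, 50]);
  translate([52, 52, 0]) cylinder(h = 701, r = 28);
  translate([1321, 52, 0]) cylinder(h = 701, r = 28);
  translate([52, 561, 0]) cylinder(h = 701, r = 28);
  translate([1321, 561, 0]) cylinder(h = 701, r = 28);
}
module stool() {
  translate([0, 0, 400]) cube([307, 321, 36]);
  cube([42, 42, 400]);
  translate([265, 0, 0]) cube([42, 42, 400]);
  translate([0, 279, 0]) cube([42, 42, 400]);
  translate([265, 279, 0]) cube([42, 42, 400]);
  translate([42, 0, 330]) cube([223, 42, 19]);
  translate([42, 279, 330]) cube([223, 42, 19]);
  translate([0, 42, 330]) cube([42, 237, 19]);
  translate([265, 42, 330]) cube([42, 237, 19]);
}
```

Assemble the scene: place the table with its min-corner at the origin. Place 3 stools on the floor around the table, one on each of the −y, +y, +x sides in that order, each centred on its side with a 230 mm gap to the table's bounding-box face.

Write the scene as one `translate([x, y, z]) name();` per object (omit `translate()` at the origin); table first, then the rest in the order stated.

table();
translate([533, -551, 0]) stool();
translate([533, 843, 0]) stool();
translate([1603, 146, 0]) stool();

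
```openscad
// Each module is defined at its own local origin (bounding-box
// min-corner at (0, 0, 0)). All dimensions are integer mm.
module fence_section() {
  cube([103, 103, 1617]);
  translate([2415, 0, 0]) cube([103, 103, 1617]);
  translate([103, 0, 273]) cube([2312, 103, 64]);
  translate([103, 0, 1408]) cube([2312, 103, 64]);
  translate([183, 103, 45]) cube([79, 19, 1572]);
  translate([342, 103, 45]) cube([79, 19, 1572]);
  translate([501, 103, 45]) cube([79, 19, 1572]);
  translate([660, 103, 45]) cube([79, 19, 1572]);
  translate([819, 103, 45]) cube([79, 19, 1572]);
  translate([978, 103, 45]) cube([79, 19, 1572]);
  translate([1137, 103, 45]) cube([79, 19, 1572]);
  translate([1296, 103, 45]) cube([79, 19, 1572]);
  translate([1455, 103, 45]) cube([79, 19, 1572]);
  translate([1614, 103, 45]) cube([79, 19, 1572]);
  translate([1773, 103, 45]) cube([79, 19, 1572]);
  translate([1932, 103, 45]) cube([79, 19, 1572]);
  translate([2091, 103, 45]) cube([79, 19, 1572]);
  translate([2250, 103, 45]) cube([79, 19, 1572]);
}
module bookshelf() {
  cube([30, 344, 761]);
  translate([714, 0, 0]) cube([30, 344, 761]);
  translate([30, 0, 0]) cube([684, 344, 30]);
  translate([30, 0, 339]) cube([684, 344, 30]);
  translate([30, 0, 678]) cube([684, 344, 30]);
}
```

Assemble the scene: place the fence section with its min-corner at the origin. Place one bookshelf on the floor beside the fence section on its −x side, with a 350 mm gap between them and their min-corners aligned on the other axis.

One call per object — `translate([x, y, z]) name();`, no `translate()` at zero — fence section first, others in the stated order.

fence_section();
translate([-1094, 0, 0]) bookshelf();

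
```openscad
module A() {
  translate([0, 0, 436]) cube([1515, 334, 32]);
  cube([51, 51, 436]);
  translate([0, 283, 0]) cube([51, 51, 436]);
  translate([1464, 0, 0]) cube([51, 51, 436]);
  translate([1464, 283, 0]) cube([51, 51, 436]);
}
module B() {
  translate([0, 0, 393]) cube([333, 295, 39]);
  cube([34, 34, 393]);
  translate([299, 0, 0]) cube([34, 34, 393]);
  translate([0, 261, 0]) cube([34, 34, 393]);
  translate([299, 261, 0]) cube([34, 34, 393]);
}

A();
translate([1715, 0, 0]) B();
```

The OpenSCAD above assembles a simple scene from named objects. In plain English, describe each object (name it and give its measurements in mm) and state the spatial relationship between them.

A is a long wooden bench with a 1515 mm (x) × 334 mm (y) seat, 32 mm thick, its top surface 468 mm above the floor. Four 51 mm square legs at the seat corners, flush with the edges, run from z = 0 to the seat underside.

B is a four-legged stool. The seat is 333×295 mm, 39 mm thick, top at z = 432 mm. It stands on four square legs, each 34×34 mm in cross-section, from z = 0 to the seat underside, each flush with a corner of the seat.

The stool is on the floor beside the bench on its +x side.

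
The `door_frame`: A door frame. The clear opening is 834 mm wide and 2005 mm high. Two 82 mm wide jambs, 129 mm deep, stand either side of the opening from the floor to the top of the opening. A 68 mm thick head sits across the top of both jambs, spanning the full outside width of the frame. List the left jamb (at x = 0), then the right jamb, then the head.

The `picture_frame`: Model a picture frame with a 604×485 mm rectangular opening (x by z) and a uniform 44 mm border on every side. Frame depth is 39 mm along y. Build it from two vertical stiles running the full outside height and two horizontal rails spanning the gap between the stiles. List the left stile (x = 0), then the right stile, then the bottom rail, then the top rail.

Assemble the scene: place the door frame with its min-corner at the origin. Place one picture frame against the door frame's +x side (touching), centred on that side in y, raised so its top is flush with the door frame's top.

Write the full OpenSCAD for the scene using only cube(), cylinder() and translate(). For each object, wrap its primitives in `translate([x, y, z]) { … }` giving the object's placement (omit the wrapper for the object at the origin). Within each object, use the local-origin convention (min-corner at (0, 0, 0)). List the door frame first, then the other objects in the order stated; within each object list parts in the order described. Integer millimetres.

cube([82, 129, 2005]);
translate([916, 0, 0]) cube([82, 129, 2005]);
translate([0, 0, 2005]) cube([998, 129, 68]);
translate([998, 45, 1500]) {
  cube([44, 39, 573]);
  translate([648, 0, 0]) cube([44, 39, 573]);
  translate([44, 0, 0]) cube([604, 39, 44]);
  translate([44, 0, 529]) cube([604, 39, 44]);
}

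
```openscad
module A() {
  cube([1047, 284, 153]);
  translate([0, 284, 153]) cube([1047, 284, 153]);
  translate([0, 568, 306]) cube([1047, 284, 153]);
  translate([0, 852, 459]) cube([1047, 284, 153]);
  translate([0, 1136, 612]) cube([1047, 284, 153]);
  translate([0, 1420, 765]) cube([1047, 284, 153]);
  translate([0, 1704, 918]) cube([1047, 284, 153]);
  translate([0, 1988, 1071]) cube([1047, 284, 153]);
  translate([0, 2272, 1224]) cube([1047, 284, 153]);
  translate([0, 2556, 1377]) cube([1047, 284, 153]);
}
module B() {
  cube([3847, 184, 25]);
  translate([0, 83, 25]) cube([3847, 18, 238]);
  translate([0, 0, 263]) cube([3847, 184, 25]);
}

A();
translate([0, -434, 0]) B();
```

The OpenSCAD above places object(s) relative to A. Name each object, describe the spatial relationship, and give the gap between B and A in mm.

The I-beam's nearest face is 250 mm from the staircase's −y face.

A is a staircase. B is an I-beam. The I-beam is on the floor beside the staircase on its −y side. The gap between the I-beam and the staircase is 250 mm.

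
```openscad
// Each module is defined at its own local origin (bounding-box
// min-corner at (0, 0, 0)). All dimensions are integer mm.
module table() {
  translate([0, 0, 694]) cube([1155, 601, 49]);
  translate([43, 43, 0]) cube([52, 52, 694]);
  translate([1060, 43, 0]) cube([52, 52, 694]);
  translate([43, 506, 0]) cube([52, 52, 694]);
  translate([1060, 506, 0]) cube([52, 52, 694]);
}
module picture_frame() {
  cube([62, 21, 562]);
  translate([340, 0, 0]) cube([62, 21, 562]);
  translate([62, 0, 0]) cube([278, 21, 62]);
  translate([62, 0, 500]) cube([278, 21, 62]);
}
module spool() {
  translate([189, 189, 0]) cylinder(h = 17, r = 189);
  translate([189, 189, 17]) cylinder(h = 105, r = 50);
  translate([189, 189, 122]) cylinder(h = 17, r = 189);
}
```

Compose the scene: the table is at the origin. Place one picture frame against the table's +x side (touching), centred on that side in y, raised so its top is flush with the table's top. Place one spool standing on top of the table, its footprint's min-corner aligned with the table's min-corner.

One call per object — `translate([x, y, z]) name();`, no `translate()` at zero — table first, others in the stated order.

table();
translate([1155, 290, 181]) picture_frame();
translate([0, 0, 743]) spool();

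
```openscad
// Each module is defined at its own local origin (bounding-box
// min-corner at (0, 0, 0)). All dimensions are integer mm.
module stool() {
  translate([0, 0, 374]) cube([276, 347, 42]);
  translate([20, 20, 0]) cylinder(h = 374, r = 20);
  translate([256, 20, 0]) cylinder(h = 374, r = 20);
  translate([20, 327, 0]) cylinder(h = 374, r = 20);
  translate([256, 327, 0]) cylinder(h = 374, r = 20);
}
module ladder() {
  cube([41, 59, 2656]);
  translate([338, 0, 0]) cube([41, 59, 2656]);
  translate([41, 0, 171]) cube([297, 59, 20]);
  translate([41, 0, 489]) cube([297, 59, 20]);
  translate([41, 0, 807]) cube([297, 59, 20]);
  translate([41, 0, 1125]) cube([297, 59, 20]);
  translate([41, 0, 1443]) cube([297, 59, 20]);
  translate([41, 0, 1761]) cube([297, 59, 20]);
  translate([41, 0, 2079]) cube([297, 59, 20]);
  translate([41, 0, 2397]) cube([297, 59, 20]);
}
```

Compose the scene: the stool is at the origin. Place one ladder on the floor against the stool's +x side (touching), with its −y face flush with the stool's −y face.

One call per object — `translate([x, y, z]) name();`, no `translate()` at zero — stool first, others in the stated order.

stool();
translate([276, 0, 0]) ladder();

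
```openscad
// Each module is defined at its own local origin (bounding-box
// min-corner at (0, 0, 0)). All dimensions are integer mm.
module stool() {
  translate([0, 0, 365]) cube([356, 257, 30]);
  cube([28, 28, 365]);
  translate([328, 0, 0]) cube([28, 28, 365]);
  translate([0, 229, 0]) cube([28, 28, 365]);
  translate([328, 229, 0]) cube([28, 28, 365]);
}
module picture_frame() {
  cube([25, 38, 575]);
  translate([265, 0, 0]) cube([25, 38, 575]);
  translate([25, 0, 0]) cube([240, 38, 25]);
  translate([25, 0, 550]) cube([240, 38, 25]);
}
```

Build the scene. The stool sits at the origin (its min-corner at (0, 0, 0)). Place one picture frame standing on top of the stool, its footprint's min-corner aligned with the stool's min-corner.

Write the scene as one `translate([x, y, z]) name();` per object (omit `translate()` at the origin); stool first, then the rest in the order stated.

stool();
translate([0, 0, 395]) picture_frame();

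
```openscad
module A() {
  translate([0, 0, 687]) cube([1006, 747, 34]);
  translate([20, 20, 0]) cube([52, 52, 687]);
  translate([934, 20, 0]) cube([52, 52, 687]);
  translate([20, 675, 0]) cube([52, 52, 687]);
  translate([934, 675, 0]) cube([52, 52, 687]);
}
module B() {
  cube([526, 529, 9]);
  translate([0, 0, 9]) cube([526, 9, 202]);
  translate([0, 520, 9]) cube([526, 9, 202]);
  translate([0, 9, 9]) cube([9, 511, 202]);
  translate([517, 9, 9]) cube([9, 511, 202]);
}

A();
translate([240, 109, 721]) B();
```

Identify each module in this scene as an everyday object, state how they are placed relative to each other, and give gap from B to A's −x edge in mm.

The open box's min-x is at 240; the table's min-x is 0; gap = 240 mm.

A is a table. B is an open box. The open box is on top of the table, centred. The gap from the open box to the table's −x edge is 240 mm.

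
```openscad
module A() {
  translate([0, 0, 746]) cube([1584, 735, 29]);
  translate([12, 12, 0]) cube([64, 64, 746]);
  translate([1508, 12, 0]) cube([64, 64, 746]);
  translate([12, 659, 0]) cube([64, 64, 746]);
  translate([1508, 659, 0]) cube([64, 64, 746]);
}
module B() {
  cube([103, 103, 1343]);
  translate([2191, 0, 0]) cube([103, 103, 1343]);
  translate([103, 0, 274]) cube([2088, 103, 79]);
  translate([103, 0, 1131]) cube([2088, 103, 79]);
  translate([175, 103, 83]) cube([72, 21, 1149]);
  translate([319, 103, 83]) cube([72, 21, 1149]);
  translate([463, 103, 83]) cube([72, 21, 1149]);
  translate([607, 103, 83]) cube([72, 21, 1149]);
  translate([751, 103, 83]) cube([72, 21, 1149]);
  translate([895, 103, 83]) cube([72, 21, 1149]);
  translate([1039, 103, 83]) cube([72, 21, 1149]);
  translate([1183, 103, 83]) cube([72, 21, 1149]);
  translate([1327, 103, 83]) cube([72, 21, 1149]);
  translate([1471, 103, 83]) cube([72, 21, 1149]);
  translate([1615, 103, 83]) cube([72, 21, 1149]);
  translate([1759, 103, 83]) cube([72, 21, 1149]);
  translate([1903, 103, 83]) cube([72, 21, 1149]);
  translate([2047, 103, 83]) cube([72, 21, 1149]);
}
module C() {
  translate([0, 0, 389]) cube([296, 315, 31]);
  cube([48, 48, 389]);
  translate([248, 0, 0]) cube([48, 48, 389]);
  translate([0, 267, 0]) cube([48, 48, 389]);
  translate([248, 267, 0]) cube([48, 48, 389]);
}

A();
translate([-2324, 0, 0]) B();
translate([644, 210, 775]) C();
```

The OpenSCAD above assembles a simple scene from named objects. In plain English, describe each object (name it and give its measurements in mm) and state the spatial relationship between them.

A is a rectangular dining table. The top is 1584×735×29 mm with its upper surface at z = 775 mm. It stands on four 64×64 mm square legs, each inset 12 mm from the nearest pair of top edges, running from the floor to the underside of the top.

B is a fence section. Two 103×103 mm posts, 1343 mm tall, stand on the floor with a clear span of 2088 mm between their inner faces. Two horizontal rails of 103×79 mm section span the gap between the posts with their undersides at z = 274 mm and z = 1131 mm, flush with the posts' −y face. 14 pickets, each 72 mm wide, 21 mm thick and 1149 mm tall, are fixed to the +y face of the rails with their bottoms at z = 83 mm, evenly spaced across the span with equal gaps (rounded down to the nearest mm) at the −x end and between each pair — any rounding remainder accumulates at the +x end.

C is a four-legged stool. The seat is 296×315 mm, 31 mm thick, top at z = 420 mm. It stands on four square legs, each 48×48 mm in cross-section, from z = 0 to the seat underside, each flush with a corner of the seat.

The fence section is on the floor beside the table on its −x side. The stool is on top of the table, centred.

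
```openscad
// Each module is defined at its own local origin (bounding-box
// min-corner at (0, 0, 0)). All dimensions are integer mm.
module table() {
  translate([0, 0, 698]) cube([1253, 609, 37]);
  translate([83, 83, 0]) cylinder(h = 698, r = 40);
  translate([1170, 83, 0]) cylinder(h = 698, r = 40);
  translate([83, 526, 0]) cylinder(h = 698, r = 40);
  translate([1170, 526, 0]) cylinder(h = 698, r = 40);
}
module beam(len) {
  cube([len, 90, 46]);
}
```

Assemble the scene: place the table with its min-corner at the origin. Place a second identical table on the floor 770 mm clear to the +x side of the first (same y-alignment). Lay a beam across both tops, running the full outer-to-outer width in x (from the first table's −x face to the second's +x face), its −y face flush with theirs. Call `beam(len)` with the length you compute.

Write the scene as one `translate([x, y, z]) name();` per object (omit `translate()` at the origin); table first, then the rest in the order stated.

table();
translate([2023, 0, 0]) table();
translate([0, 0, 735]) beam(3276);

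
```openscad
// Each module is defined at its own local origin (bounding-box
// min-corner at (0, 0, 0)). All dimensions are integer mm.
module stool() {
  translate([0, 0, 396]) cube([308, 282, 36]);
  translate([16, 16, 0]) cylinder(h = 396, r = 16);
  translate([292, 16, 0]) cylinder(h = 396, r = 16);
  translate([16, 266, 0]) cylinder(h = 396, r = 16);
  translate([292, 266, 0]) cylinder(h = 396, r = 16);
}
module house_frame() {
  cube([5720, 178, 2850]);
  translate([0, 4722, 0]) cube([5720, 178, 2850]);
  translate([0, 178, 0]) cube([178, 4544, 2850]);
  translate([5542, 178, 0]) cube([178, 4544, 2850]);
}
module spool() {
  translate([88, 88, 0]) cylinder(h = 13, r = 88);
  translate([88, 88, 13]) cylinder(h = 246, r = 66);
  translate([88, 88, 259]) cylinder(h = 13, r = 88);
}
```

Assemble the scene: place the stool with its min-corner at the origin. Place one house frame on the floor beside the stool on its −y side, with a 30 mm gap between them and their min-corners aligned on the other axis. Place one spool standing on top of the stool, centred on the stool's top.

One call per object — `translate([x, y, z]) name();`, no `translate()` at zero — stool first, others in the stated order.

stool();
translate([0, -4930, 0]) house_frame();
translate([66, 53, 432]) spool();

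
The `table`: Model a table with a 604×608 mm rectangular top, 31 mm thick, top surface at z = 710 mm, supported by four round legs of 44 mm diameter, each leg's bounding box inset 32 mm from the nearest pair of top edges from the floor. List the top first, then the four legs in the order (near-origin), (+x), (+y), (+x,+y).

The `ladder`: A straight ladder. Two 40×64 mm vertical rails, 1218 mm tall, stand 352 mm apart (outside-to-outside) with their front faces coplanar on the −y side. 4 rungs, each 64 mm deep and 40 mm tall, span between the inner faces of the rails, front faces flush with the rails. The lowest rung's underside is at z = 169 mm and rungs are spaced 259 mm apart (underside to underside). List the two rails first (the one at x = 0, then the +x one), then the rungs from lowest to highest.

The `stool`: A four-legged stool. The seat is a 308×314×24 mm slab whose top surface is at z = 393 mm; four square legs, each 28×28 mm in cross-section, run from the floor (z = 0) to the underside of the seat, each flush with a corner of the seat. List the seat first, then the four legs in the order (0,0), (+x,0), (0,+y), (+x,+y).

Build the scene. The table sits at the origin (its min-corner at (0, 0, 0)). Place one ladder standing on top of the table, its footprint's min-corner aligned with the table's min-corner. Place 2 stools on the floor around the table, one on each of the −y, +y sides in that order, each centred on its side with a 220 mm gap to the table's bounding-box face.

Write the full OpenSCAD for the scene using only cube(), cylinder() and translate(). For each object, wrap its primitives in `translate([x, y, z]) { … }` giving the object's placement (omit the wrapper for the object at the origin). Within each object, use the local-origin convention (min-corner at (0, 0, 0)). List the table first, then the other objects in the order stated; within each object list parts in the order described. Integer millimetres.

translate([0, 0, 679]) cube([604, 608, 31]);
translate([54, 54, 0]) cylinder(h = 679, r = 22);
translate([550, 54, 0]) cylinder(h = 679, r = 22);
translate([54, 554, 0]) cylinder(h = 679, r = 22);
translate([550, 554, 0]) cylinder(h = 679, r = 22);
translate([0, 0, 710]) {
  cube([40, 64, 1218]);
  translate([312, 0, 0]) cube([40, 64, 1218]);
  translate([40, 0, 169]) cube([272, 64, 40]);
  translate([40, 0, 428]) cube([272, 64, 40]);
  translate([40, 0, 687]) cube([272, 64, 40]);
  translate([40, 0, 946]) cube([272, 64, 40]);
}
translate([148, -534, 0]) {
  translate([0, 0, 369]) cube([308, 314, 24]);
  cube([28, 28, 369]);
  translate([280, 0, 0]) cube([28, 28, 369]);
  translate([0, 286, 0]) cube([28, 28, 369]);
  translate([280, 286, 0]) cube([28, 28, 369]);
}
translate([148, 828, 0]) {
  translate([0, 0, 369]) cube([308, 314, 24]);
  cube([28, 28, 369]);
  translate([280, 0, 0]) cube([28, 28, 369]);
  translate([0, 286, 0]) cube([28, 28, 369]);
  translate([280, 286, 0]) cube([28, 28, 369]);
}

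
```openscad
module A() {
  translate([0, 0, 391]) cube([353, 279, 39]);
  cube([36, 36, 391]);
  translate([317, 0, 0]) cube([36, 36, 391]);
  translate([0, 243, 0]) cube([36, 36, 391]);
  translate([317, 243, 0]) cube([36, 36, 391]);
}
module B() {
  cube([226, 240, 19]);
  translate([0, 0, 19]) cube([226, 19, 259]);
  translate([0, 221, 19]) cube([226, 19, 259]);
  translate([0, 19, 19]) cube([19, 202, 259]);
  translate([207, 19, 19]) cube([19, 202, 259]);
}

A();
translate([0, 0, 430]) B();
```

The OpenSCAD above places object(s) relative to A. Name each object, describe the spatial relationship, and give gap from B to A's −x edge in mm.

A is a stool. B is an open box. The open box is on top of the stool. The gap from the open box to the stool's −x edge is 0 mm.

The open box's min-x is at 0; the stool's min-x is 0; gap = 0 mm.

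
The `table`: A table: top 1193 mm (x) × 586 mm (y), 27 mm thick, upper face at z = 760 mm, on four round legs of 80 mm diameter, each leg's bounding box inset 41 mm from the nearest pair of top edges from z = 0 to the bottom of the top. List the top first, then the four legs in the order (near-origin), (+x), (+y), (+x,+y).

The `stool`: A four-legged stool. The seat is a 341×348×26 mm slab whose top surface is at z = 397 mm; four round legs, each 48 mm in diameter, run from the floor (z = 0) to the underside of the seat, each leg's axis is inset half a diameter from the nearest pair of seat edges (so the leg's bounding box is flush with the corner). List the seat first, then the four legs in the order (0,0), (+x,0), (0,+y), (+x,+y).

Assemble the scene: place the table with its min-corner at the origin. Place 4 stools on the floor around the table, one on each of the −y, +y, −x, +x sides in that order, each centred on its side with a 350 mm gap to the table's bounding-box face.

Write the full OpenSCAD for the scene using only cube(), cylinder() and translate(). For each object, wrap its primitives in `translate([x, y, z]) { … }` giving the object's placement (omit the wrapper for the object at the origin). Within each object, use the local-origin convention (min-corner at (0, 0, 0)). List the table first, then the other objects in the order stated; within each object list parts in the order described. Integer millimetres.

translate([0, 0, 733]) cube([1193, 586, 27]);
translate([81, 81, 0]) cylinder(h = 733, r = 40);
translate([1112, 81, 0]) cylinder(h = 733, r = 40);
translate([81, 505, 0]) cylinder(h = 733, r = 40);
translate([1112, 505, 0]) cylinder(h = 733, r = 40);
translate([426, -698, 0]) {
  translate([0, 0, 371]) cube([341, 348, 26]);
  translate([24, 24, 0]) cylinder(h = 371, r = 24);
  translate([317, 24, 0]) cylinder(h = 371, r = 24);
  translate([24, 324, 0]) cylinder(h = 371, r = 24);
  translate([317, 324, 0]) cylinder(h = 371, r = 24);
}
translate([426, 936, 0]) {
  translate([0, 0, 371]) cube([341, 348, 26]);
  translate([24, 24, 0]) cylinder(h = 371, r = 24);
  translate([317, 24, 0]) cylinder(h = 371, r = 24);
  translate([24, 324, 0]) cylinder(h = 371, r = 24);
  translate([317, 324, 0]) cylinder(h = 371, r = 24);
}
translate([-691, 119, 0]) {
  translate([0, 0, 371]) cube([341, 348, 26]);
  translate([24, 24, 0]) cylinder(h = 371, r = 24);
  translate([317, 24, 0]) cylinder(h = 371, r = 24);
  translate([24, 324, 0]) cylinder(h = 371, r = 24);
  translate([317, 324, 0]) cylinder(h = 371, r = 24);
}
translate([1543, 119, 0]) {
  translate([0, 0, 371]) cube([341, 348, 26]);
  translate([24, 24, 0]) cylinder(h = 371, r = 24);
  translate([317, 24, 0]) cylinder(h = 371, r = 24);
  translate([24, 324, 0]) cylinder(h = 371, r = 24);
  translate([317, 324, 0]) cylinder(h = 371, r = 24);
}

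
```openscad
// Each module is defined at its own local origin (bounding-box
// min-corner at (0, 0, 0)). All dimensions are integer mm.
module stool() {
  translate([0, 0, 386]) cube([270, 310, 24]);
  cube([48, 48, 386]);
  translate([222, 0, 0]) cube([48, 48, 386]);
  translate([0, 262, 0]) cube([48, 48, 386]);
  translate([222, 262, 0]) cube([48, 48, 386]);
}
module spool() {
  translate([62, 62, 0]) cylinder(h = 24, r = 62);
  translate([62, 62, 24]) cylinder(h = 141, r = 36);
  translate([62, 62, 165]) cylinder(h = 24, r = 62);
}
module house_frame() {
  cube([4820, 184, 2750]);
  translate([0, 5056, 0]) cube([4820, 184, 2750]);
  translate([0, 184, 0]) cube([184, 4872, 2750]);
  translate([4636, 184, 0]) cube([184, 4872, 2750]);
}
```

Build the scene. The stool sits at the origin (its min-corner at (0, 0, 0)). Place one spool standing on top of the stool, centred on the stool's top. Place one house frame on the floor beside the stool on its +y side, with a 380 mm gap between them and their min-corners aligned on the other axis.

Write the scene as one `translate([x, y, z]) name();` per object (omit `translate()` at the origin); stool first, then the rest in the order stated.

stool();
translate([73, 93, 410]) spool();
translate([0, 690, 0]) house_frame();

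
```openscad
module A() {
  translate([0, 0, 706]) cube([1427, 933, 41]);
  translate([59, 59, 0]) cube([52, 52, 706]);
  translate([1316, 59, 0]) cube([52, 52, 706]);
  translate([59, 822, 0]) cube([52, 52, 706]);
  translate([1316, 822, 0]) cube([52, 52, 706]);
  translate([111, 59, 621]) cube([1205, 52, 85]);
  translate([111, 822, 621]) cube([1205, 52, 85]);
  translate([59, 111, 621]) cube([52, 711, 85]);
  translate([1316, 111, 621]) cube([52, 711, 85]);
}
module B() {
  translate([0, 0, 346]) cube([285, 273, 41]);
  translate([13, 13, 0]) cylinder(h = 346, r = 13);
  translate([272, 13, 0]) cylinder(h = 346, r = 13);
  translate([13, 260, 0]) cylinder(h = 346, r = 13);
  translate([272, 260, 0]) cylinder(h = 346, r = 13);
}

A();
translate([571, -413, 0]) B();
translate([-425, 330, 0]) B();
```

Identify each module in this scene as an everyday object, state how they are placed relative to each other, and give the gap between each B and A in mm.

A is a table. B is a stool. Two stools sit around the table at the −y, −x sides. The gap between each stool and the table is 140 mm.

Each stool's nearest face is 140 mm from the table's bounding box.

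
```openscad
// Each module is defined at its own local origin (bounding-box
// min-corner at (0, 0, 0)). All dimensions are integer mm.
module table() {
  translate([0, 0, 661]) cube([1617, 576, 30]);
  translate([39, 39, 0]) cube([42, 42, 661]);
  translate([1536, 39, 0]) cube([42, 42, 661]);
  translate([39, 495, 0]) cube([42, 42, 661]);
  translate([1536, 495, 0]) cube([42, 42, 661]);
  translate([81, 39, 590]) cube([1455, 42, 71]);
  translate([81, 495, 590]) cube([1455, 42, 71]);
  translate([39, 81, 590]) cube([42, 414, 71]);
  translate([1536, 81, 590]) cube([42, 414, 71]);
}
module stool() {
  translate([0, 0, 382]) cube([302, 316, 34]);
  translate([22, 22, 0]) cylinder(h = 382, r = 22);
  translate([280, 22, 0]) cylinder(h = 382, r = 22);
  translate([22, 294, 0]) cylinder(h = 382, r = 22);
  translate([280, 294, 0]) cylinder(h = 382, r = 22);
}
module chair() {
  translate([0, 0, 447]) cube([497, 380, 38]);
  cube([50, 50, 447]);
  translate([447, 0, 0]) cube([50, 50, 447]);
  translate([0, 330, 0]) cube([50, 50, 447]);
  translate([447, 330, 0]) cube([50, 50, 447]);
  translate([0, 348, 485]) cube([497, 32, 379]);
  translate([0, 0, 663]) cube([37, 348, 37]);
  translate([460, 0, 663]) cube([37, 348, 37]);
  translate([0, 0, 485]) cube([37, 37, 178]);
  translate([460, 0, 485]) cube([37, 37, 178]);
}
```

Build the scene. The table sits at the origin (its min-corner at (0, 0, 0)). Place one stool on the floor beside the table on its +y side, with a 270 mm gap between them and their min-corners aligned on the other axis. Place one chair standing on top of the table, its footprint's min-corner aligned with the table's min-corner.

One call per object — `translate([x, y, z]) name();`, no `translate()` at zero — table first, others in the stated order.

table();
translate([0, 846, 0]) stool();
translate([0, 0, 691]) chair();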